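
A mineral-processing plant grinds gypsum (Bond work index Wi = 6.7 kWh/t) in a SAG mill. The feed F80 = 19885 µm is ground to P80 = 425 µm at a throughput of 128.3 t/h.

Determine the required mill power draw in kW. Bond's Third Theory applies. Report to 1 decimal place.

P = 356.0 kW

Bond:  W = 10 Wi (1/√P − 1/√F)
W = 10·6.7·(1/√425 − 1/√19885) = 10·6.7·(0.041416) = 2.7748 kWh/t
P_mill = W·ṁ = 2.7748·128.3 = 356.0 kW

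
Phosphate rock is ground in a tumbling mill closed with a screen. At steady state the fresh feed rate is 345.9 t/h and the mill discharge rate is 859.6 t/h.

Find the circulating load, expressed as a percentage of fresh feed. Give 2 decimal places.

Mill node: discharge = fresh + recycle.
R = M − F = 859.6 − 345.9 = 513.7 t/h
CL = 100·R/F = 100·513.7/345.9 = 148.51 %

CL = 148.51 %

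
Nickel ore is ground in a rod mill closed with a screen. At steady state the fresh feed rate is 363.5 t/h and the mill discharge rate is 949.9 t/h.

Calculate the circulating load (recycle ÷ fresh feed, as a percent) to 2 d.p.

CL = 161.32 %

Discharge = new feed + return, hence
R = M − F = 949.9 − 363.5 = 586.4 t/h
CL = 100·R/F = 100·586.4/363.5 = 161.32 %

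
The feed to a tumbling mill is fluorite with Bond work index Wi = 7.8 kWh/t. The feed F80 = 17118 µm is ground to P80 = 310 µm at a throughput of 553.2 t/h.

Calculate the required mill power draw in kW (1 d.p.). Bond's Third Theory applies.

Bond: W = 10·Wi·(1/√P80 − 1/√F80)
W = 10·7.8·(1/√310 − 1/√17118) = 10·7.8·(0.049153) = 3.8339 kWh/t
P_mill = W·ṁ = 3.8339·553.2 = 2120.9 kW

P = 2120.9 kW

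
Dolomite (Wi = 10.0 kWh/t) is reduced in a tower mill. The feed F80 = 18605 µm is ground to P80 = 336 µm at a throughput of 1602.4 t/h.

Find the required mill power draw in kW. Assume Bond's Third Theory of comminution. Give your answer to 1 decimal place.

Bond:  W = 10 Wi (1/√P − 1/√F)
W = 10·10.0·(1/√336 − 1/√18605) = 10·10.0·(0.047223) = 4.7223 kWh/t
Power = W × throughput = 4.7223 kWh/t × 1602.4 t/h = 7567.0 kW

P = 7567.0 kW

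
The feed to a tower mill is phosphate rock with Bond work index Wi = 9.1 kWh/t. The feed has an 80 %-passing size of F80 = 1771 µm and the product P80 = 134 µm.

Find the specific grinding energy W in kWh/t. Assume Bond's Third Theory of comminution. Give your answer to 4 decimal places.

W = 5.6988 kWh/t

W = 10·Wi·(P80^(-½) − F80^(-½))
1/√134 = 0.086387;  1/√1771 = 0.023762
W = 10·9.1·(0.086387 − 0.023762) = 5.6988 kWh/t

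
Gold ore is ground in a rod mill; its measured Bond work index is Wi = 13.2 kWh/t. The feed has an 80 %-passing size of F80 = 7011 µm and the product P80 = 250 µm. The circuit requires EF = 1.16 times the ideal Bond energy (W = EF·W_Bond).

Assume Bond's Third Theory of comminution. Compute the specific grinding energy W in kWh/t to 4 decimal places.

W = 7.8555 kWh/t

W = 10 Wi / √P80 − 10 Wi / √F80
1/√250 = 0.063246;  1/√7011 = 0.011943
W = 10·13.2·(0.063246 − 0.011943) = 6.7719 kWh/t
Apply correction: 6.7719 × 1.16 = 7.8555 kWh/t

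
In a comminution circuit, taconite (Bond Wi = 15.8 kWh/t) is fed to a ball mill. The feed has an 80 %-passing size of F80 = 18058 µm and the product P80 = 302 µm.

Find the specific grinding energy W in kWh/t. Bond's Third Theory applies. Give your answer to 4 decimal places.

W_Bond = 10·Wi·(1/√P₈₀ − 1/√F₈₀)
1/√302 = 0.057544;  1/√18058 = 0.007442
W = 10·15.8·(0.057544 − 0.007442) = 7.9161 kWh/t

W = 7.9161 kWh/t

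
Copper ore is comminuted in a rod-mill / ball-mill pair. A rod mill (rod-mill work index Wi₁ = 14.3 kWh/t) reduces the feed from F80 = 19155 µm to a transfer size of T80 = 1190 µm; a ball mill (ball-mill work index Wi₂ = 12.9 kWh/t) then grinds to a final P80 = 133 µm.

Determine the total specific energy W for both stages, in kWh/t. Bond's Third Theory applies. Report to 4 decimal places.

W = 10·Wi·[P80^(−½) − F80^(−½)]
Stage 1 (19155→1190 µm, Wi₁=14.3): W₁ = 10·14.3·(0.028989 − 0.007225) = 3.1121 kWh/t
Stage 2 (1190→133 µm, Wi₂=12.9): W₂ = 10·12.9·(0.086711 − 0.028989) = 7.4462 kWh/t
W = W₁ + W₂ = 3.1121 + 7.4462 = 10.5583 kWh/t

W = 10.5583 kWh/t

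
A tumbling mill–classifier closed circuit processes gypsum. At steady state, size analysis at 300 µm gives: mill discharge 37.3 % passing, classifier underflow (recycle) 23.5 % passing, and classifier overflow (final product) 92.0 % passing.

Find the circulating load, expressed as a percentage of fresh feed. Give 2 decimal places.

CL = 396.38 %

Two-product formula at 300 µm:
Fd + Rd = Ru + Fo ⇒ R/F = (o−d)/(d−u)
r = (92.0 − 37.3)/(37.3 − 23.5) = 54.7/13.8 = 3.9638
CL = 100·r = 396.38 %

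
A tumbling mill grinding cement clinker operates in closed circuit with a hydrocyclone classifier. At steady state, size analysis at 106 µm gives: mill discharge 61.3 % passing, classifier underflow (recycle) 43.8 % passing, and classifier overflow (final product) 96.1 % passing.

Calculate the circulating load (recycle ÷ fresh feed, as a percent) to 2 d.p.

Classifier node, passing 106 µm:
(1+r)d = ru + o → r = (o−d)/(d−u)
r = (96.1 − 61.3)/(61.3 − 43.8) = 34.8/17.5 = 1.9886
CL = 100·r = 198.86 %

CL = 198.86 %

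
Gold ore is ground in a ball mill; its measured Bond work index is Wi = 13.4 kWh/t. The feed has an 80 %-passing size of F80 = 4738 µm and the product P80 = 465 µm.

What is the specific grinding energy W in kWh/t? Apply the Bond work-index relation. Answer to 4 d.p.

W = 10 Wi (P80^-0.5 − F80^-0.5)
1/√465 = 0.046374;  1/√4738 = 0.014528
W = 10·13.4·(0.046374 − 0.014528) = 4.2674 kWh/t

W = 4.2674 kWh/t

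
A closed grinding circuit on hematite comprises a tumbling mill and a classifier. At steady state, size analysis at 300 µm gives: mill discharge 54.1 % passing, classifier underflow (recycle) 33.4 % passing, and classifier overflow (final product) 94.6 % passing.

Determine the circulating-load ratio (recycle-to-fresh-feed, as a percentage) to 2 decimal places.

Classifier node, passing 300 µm:
(1+r)·d = r·u + o ⇒ r = (o−d)/(d−u)
r = (94.6 − 54.1)/(54.1 − 33.4) = 40.5/20.7 = 1.9565
CL = 100·r = 195.65 %

CL = 195.65 %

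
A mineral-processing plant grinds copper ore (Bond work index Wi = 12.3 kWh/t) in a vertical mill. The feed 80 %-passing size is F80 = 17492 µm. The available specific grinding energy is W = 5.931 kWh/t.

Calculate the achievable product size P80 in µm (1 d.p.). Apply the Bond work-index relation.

Bond: W = 10·Wi·(1/√P80 − 1/√F80)
⇒ 1/√P80 = W/(10 Wi) + 1/√F80
  = 5.9310/(10·12.3) + 1/√17492 = 0.048220 + 0.007561 = 0.055781
P80 = (1/0.055781)² = 17.9274² = 321.39 µm

P80 = 321.4 µm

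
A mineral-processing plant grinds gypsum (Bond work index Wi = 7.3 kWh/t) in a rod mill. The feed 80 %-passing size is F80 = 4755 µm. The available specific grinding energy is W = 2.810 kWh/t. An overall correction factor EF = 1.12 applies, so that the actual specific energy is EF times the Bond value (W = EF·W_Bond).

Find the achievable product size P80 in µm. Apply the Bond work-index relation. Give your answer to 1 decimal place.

P80 = 418.7 µm

W = 10 Wi / √P80 − 10 Wi / √F80
W_Bond = W / EF = 2.810 / 1.12 = 2.5089 kWh/t
1/√P80 = 1/√F80 + W_Bond/(10·Wi)
  = 2.5089/(10·7.3) + 1/√4755 = 0.034369 + 0.014502 = 0.048871
P80 = (1/0.048871)² = 20.4621² = 418.70 µm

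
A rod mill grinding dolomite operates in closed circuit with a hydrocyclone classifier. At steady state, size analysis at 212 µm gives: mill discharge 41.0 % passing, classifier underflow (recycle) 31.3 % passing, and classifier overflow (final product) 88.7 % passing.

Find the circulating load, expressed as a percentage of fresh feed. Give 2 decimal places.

Let r = R/F. Size balance at 212 µm:
(1+r)d = ru + o → r = (o−d)/(d−u)
r = (88.7 − 41.0)/(41.0 − 31.3) = 47.7/9.7 = 4.9175
CL = 100·r = 491.75 %

CL = 491.75 %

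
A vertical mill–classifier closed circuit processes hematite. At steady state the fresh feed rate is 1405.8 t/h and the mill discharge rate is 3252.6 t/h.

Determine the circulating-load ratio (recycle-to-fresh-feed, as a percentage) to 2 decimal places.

Mill node: discharge = fresh + recycle.
R = M − F = 3252.6 − 1405.8 = 1846.8 t/h
CL = 100·R/F = 100·1846.8/1405.8 = 131.37 %

CL = 131.37 %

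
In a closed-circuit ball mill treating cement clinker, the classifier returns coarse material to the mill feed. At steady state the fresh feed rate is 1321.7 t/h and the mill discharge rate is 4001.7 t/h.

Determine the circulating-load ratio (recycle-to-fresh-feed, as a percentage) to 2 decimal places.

Steady state: M = F + R.
R = M − F = 4001.7 − 1321.7 = 2680.0 t/h
CL = 100·R/F = 100·2680.0/1321.7 = 202.77 %

CL = 202.77 %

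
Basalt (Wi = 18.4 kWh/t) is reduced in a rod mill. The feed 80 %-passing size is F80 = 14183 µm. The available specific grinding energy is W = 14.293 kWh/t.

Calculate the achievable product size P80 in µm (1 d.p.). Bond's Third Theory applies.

W = 10·Wi·(P80^(-½) − F80^(-½))
P80^(−½) = W/(10 Wi) + F80^(−½)
  = 14.2930/(10·18.4) + 1/√14183 = 0.077679 + 0.008397 = 0.086076
P80 = (1/0.086076)² = 11.6176² = 134.97 µm

P80 = 135.0 µm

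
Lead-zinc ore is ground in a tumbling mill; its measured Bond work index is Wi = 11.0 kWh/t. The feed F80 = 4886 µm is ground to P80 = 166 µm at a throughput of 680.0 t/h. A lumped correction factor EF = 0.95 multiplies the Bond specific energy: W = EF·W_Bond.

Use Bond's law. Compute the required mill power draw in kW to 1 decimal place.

W = 10 Wi (P80^-0.5 − F80^-0.5)
W = 10·11.0·(1/√166 − 1/√4886) = 10·11.0·(0.063309) = 6.9640 kWh/t
W_actual = 0.95 × 6.9640 = 6.6158 kWh/t
Power = W × throughput = 6.6158 kWh/t × 680.0 t/h = 4498.7 kW

P = 4498.7 kW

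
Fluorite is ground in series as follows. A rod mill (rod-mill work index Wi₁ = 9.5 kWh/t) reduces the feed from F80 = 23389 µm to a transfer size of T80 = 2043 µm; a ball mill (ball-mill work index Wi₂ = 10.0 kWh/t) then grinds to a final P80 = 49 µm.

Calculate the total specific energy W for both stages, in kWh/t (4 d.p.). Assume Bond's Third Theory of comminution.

W = 13.5539 kWh/t

W_Bond = 10·Wi·(1/√P₈₀ − 1/√F₈₀)
Stage 1 (23389→2043 µm, Wi₁=9.5): W₁ = 10·9.5·(0.022124 − 0.006539) = 1.4806 kWh/t
Stage 2 (2043→49 µm, Wi₂=10.0): W₂ = 10·10.0·(0.142857 − 0.022124) = 12.0733 kWh/t
W = W₁ + W₂ = 1.4806 + 12.0733 = 13.5539 kWh/t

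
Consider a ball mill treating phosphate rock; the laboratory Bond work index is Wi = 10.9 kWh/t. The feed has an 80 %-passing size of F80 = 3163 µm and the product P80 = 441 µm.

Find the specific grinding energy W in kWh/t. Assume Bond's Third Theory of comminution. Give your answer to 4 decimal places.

W = 3.2524 kWh/t

W_Bond = 10·Wi·(1/√P₈₀ − 1/√F₈₀)
1/√441 = 0.047619;  1/√3163 = 0.017781
W = 10·10.9·(0.047619 − 0.017781) = 3.2524 kWh/t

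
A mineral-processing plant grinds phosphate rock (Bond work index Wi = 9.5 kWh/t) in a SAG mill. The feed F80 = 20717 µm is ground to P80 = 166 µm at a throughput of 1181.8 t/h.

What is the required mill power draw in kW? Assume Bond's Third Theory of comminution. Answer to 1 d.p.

P = 7933.9 kW

W = 10 Wi (P80^-0.5 − F80^-0.5)
W = 10·9.5·(1/√166 − 1/√20717) = 10·9.5·(0.070667) = 6.7134 kWh/t
P_mill = W·ṁ = 6.7134·1181.8 = 7933.9 kW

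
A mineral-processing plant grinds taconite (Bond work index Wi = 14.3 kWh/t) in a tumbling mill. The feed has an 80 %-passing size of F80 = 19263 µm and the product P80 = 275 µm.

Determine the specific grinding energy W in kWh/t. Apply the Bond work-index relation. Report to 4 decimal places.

W = 10 Wi / √P80 − 10 Wi / √F80
1/√275 = 0.060302;  1/√19263 = 0.007205
W = 10·14.3·(0.060302 − 0.007205) = 7.5929 kWh/t

W = 7.5929 kWh/t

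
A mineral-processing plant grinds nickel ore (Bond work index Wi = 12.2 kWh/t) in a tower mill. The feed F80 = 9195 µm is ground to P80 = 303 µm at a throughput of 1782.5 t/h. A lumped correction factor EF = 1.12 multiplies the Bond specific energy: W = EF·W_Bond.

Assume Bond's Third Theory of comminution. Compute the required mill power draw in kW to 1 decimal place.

P = 11452.2 kW

W = 10·Wi·(P80^(-½) − F80^(-½))
W = 10·12.2·(1/√303 − 1/√9195) = 10·12.2·(0.047020) = 5.7364 kWh/t
With EF = 1.12: W = 5.7364·1.12 = 6.4248 kWh/t
P = W·T = 6.4248·1782.5 = 11452.2 kW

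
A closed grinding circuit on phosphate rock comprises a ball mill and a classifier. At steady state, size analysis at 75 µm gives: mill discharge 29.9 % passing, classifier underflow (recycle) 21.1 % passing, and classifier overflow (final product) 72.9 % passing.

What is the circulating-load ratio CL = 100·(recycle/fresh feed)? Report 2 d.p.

Balance %-passing 75 µm (r = R/F):
d + r·d = r·u + o → r(d−u) = o−d
r = (72.9 − 29.9)/(29.9 − 21.1) = 43.0/8.8 = 4.8864
CL = 100·r = 488.64 %

CL = 488.64 %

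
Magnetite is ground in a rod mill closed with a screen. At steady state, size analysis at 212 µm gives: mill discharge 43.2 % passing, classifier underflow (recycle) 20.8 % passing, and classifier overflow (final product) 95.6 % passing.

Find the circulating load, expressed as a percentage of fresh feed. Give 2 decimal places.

Mass balance on the −212 µm fraction:
r = (o − d)/(d − u)
r = (95.6 − 43.2)/(43.2 − 20.8) = 52.4/22.4 = 2.3393
CL = 100·r = 233.93 %

CL = 233.93 %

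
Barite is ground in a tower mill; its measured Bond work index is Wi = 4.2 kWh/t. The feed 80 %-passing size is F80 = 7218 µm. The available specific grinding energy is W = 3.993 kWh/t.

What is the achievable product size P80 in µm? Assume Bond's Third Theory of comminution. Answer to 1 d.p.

W = 10 Wi (1/√P80 − 1/√F80)  [Bond]
⇒ 1/√P80 = W/(10·Wi) + 1/√F80
  = 3.9930/(10·4.2) + 1/√7218 = 0.095071 + 0.011770 = 0.106842
P80 = (1/0.106842)² = 9.3596² = 87.60 µm

P80 = 87.6 µm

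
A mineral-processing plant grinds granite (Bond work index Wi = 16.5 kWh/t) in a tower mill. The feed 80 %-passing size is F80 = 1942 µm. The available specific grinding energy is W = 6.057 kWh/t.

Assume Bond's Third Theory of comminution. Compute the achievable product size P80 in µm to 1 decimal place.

P80 = 283.4 µm

W = 10 Wi / √P80 − 10 Wi / √F80
1/√P80 = 1/√F80 + W/(10·Wi)
  = 6.0570/(10·16.5) + 1/√1942 = 0.036709 + 0.022692 = 0.059401
P80 = (1/0.059401)² = 16.8347² = 283.41 µm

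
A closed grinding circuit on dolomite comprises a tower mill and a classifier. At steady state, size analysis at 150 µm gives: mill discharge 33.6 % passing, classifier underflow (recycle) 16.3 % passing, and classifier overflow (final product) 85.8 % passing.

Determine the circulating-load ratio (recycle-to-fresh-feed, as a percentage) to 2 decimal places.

CL = 301.73 %

Balance %-passing 150 µm (r = R/F):
(1+r)d = ru + o → r = (o−d)/(d−u)
r = (85.8 − 33.6)/(33.6 − 16.3) = 52.2/17.3 = 3.0173
CL = 100·r = 301.73 %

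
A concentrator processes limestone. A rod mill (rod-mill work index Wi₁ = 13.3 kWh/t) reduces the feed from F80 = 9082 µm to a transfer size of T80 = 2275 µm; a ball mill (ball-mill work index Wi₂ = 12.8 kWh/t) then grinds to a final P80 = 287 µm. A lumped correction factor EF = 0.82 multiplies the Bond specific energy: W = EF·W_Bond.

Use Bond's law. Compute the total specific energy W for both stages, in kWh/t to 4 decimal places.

W = 10 Wi (P80^-0.5 − F80^-0.5)
Stage 1 (9082→2275 µm, Wi₁=13.3): W₁ = 10·13.3·(0.020966 − 0.010493) = 1.3928 kWh/t
Stage 2 (2275→287 µm, Wi₂=12.8): W₂ = 10·12.8·(0.059028 − 0.020966) = 4.8720 kWh/t
W = W₁ + W₂ = 1.3928 + 4.8720 = 6.2648 kWh/t
With EF = 0.82: W = 6.2648·0.82 = 5.1372 kWh/t

W = 5.1372 kWh/t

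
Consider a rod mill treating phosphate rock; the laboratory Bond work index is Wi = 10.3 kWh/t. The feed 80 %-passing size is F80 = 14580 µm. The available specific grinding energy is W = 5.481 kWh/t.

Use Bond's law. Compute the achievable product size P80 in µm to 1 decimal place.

Bond: W = 10·Wi·(1/√P80 − 1/√F80)
⇒ 1/√P80 = W/(10 Wi) + 1/√F80
  = 5.4810/(10·10.3) + 1/√14580 = 0.053214 + 0.008282 = 0.061495
P80 = (1/0.061495)² = 16.2614² = 264.43 µm

P80 = 264.4 µm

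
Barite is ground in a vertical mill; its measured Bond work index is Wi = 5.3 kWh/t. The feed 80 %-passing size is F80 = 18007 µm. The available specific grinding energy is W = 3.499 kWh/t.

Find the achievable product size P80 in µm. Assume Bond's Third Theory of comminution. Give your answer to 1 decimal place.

Bond:  W = 10 Wi (1/√P − 1/√F)
⇒ 1/√P80 = W/(10 Wi) + 1/√F80
  = 3.4990/(10·5.3) + 1/√18007 = 0.066019 + 0.007452 = 0.073471
P80 = (1/0.073471)² = 13.6108² = 185.25 µm

P80 = 185.3 µm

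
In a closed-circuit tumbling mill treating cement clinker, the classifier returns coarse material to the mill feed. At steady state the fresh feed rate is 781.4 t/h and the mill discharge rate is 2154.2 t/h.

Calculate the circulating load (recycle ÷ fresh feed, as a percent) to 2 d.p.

M = F + R at steady state, so:
R = M − F = 2154.2 − 781.4 = 1372.8 t/h
CL = 100·R/F = 100·1372.8/781.4 = 175.68 %

CL = 175.68 %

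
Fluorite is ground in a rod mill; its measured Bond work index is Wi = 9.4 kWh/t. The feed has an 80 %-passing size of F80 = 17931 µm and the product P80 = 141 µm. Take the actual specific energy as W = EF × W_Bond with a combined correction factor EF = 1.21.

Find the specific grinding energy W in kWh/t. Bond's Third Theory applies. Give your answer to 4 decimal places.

W = 8.7292 kWh/t

W = 10 Wi (1/√P80 − 1/√F80)  [Bond]
1/√141 = 0.084215;  1/√17931 = 0.007468
W = 10·9.4·(0.084215 − 0.007468) = 7.2142 kWh/t
W_actual = 1.21 × 7.2142 = 8.7292 kWh/t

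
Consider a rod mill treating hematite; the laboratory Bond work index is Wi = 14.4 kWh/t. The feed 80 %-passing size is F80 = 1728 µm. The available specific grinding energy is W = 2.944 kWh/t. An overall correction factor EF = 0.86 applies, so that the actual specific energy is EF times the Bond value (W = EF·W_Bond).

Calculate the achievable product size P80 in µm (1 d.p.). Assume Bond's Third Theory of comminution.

P80 = 437.1 µm

W = 10 Wi (P80^-0.5 − F80^-0.5)
W_Bond = W / EF = 2.944 / 0.86 = 3.4233 kWh/t
P80^(−½) = W_Bond/(10 Wi) + F80^(−½)
  = 3.4233/(10·14.4) + 1/√1728 = 0.023773 + 0.024056 = 0.047829
P80 = (1/0.047829)² = 20.9079² = 437.14 µm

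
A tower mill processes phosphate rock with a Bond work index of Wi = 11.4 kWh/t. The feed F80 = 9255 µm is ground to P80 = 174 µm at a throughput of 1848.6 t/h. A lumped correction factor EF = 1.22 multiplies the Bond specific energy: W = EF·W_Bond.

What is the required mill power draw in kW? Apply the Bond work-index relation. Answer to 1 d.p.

Bond: W = 10·Wi·(1/√P80 − 1/√F80)
W = 10·11.4·(1/√174 − 1/√9255) = 10·11.4·(0.065415) = 7.4573 kWh/t
Apply correction: 7.4573 × 1.22 = 9.0979 kWh/t
P_mill = W·ṁ = 9.0979·1848.6 = 16818.4 kW

P = 16818.4 kW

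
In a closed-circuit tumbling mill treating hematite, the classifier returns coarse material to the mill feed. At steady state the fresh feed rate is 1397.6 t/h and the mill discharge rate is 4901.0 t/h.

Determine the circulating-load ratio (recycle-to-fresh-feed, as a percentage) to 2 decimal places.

CL = 250.67 %

Discharge = new feed + return, hence
R = M − F = 4901.0 − 1397.6 = 3503.4 t/h
CL = 100·R/F = 100·3503.4/1397.6 = 250.67 %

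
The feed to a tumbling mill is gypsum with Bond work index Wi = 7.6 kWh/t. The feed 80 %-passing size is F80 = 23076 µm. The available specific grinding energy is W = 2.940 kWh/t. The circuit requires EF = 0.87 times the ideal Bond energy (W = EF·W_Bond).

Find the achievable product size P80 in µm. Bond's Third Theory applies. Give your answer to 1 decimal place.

W = 10 Wi (1/√P80 − 1/√F80)  [Bond]
W_Bond = W / EF = 2.940 / 0.87 = 3.3793 kWh/t
⇒ 1/√P80 = W_Bond/(10 Wi) + 1/√F80
  = 3.3793/(10·7.6) + 1/√23076 = 0.044465 + 0.006583 = 0.051048
P80 = (1/0.051048)² = 19.5896² = 383.75 µm

P80 = 383.8 µm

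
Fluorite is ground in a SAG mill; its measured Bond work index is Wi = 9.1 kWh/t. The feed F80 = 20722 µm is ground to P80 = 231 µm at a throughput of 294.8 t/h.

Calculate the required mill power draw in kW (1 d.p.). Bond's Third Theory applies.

Bond: W = 10·Wi·(1/√P80 − 1/√F80)
W = 10·9.1·(1/√231 − 1/√20722) = 10·9.1·(0.058848) = 5.3552 kWh/t
Power = W × throughput = 5.3552 kWh/t × 294.8 t/h = 1578.7 kW

P = 1578.7 kW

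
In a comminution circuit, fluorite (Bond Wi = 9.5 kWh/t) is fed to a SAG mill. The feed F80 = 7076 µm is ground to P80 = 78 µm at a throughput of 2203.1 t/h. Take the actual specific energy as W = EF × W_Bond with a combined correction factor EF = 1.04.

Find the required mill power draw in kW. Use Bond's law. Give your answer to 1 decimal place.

W_Bond = 10·Wi·(1/√P₈₀ − 1/√F₈₀)
W = 10·9.5·(1/√78 − 1/√7076) = 10·9.5·(0.101340) = 9.6273 kWh/t
Corrected W = EF·W_Bond = 1.04·9.6273 = 10.0124 kWh/t
Mill draw = 10.0124 × 2203.1 = 22058.3 kW

P = 22058.3 kW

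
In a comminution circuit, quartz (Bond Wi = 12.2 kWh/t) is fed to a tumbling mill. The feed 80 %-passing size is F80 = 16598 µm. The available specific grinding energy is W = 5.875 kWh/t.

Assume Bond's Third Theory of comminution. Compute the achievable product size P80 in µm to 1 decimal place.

P80 = 319.8 µm

Bond:  W = 10 Wi (1/√P − 1/√F)
P80^-0.5 = F80^-0.5 + W/(10 Wi)
  = 5.8750/(10·12.2) + 1/√16598 = 0.048156 + 0.007762 = 0.055918
P80 = (1/0.055918)² = 17.8834² = 319.82 µm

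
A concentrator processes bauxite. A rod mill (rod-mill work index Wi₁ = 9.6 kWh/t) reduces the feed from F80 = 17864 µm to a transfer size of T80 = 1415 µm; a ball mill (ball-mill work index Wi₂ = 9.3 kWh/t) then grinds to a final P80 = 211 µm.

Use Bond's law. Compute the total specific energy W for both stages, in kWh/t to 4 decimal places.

W = 5.7639 kWh/t

W_Bond = 10·Wi·(1/√P₈₀ − 1/√F₈₀)
Stage 1 (17864→1415 µm, Wi₁=9.6): W₁ = 10·9.6·(0.026584 − 0.007482) = 1.8338 kWh/t
Stage 2 (1415→211 µm, Wi₂=9.3): W₂ = 10·9.3·(0.068843 − 0.026584) = 3.9301 kWh/t
W = W₁ + W₂ = 1.8338 + 3.9301 = 5.7639 kWh/t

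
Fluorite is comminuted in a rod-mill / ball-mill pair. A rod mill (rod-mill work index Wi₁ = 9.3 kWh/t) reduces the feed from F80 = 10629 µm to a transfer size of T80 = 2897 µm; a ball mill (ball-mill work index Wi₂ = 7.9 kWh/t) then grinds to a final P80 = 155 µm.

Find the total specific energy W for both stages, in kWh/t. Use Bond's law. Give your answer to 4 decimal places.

W = 10 Wi / √P80 − 10 Wi / √F80
Stage 1 (10629→2897 µm, Wi₁=9.3): W₁ = 10·9.3·(0.018579 − 0.009700) = 0.8258 kWh/t
Stage 2 (2897→155 µm, Wi₂=7.9): W₂ = 10·7.9·(0.080322 − 0.018579) = 4.8777 kWh/t
W = W₁ + W₂ = 0.8258 + 4.8777 = 5.7035 kWh/t

W = 5.7035 kWh/t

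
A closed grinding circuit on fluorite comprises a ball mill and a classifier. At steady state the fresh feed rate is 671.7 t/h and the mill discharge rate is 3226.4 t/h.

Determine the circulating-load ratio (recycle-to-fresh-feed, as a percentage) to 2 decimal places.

M = F + R at steady state, so:
R = M − F = 3226.4 − 671.7 = 2554.7 t/h
CL = 100·R/F = 100·2554.7/671.7 = 380.33 %

CL = 380.33 %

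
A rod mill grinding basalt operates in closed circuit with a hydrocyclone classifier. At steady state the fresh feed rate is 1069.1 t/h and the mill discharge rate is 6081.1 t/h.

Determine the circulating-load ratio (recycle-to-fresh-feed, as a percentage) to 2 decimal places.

Steady state: M = F + R.
R = M − F = 6081.1 − 1069.1 = 5012.0 t/h
CL = 100·R/F = 100·5012.0/1069.1 = 468.81 %

CL = 468.81 %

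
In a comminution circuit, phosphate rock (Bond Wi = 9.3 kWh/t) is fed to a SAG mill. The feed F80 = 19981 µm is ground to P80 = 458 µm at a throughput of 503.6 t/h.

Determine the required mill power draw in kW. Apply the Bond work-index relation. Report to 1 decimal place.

W = 10 Wi (1/√P80 − 1/√F80)  [Bond]
W = 10·9.3·(1/√458 − 1/√19981) = 10·9.3·(0.039653) = 3.6877 kWh/t
P = W·T = 3.6877·503.6 = 1857.1 kW

P = 1857.1 kW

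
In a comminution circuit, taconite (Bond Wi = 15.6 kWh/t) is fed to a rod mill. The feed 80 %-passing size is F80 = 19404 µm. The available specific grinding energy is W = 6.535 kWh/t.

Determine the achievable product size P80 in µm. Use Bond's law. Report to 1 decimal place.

P80 = 415.3 µm

W = 10 Wi / √P80 − 10 Wi / √F80
P80^(−½) = W/(10 Wi) + F80^(−½)
  = 6.5350/(10·15.6) + 1/√19404 = 0.041891 + 0.007179 = 0.049070
P80 = (1/0.049070)² = 20.3791² = 415.31 µm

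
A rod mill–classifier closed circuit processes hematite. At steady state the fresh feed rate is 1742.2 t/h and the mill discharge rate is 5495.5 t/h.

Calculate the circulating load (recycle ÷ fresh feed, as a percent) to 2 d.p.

CL = 215.43 %

M = F + R at steady state, so:
R = M − F = 5495.5 − 1742.2 = 3753.3 t/h
CL = 100·R/F = 100·3753.3/1742.2 = 215.43 %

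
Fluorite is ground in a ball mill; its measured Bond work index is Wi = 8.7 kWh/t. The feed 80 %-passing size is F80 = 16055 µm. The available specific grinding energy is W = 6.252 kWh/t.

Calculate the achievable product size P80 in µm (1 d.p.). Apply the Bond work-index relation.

P80 = 157.2 µm

W = 10·Wi·[P80^(−½) − F80^(−½)]
P80^(−½) = W/(10 Wi) + F80^(−½)
  = 6.2520/(10·8.7) + 1/√16055 = 0.071862 + 0.007892 = 0.079754
P80 = (1/0.079754)² = 12.5385² = 157.21 µm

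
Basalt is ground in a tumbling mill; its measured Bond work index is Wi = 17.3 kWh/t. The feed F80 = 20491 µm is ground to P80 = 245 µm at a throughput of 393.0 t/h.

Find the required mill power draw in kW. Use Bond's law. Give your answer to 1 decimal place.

P = 3868.7 kW

Bond: W = 10·Wi·(1/√P80 − 1/√F80)
W = 10·17.3·(1/√245 − 1/√20491) = 10·17.3·(0.056902) = 9.8440 kWh/t
P = W·T = 9.8440·393.0 = 3868.7 kW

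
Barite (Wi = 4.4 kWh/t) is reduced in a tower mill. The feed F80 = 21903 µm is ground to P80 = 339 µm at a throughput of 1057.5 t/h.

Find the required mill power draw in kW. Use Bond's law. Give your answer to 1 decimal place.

W = 10 Wi (P80^-0.5 − F80^-0.5)
W = 10·4.4·(1/√339 − 1/√21903) = 10·4.4·(0.047556) = 2.0924 kWh/t
P = W·T = 2.0924·1057.5 = 2212.8 kW

P = 2212.8 kW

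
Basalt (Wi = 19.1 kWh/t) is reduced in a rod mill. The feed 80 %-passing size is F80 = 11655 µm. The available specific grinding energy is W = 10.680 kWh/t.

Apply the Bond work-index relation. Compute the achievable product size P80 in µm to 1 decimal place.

W = 10 Wi / √P80 − 10 Wi / √F80
⇒ 1/√P80 = W/(10·Wi) + 1/√F80
  = 10.6800/(10·19.1) + 1/√11655 = 0.055916 + 0.009263 = 0.065179
P80 = (1/0.065179)² = 15.3423² = 235.39 µm

P80 = 235.4 µm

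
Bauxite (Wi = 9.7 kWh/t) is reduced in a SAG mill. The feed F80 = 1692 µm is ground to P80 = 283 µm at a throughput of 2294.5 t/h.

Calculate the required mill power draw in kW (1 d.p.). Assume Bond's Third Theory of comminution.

P = 7819.4 kW

Bond:  W = 10 Wi (1/√P − 1/√F)
W = 10·9.7·(1/√283 − 1/√1692) = 10·9.7·(0.035133) = 3.4079 kWh/t
P_mill = W·ṁ = 3.4079·2294.5 = 7819.4 kW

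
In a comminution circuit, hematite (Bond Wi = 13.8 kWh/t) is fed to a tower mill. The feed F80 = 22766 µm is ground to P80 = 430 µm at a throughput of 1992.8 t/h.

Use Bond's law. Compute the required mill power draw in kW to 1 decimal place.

P = 11439.4 kW

Bond:  W = 10 Wi (1/√P − 1/√F)
W = 10·13.8·(1/√430 − 1/√22766) = 10·13.8·(0.041597) = 5.7403 kWh/t
P_mill = W·ṁ = 5.7403·1992.8 = 11439.4 kW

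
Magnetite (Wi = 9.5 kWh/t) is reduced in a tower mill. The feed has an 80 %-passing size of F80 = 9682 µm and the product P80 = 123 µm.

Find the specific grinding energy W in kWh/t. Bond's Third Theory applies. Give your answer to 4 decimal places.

W = 7.6004 kWh/t

W = 10·Wi·(P80^(-½) − F80^(-½))
1/√123 = 0.090167;  1/√9682 = 0.010163
W = 10·9.5·(0.090167 − 0.010163) = 7.6004 kWh/t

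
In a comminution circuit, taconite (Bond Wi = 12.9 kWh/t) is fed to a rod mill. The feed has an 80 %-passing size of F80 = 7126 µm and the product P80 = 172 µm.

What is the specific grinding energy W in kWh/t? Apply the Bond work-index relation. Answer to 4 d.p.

W = 10 Wi (P80^-0.5 − F80^-0.5)
1/√172 = 0.076249;  1/√7126 = 0.011846
W = 10·12.9·(0.076249 − 0.011846) = 8.3080 kWh/t

W = 8.3080 kWh/t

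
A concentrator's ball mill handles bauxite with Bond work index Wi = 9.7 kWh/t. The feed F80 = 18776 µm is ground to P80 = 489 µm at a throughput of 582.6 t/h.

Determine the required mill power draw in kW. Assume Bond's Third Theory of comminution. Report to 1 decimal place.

W = 10 Wi (1/√P80 − 1/√F80)  [Bond]
W = 10·9.7·(1/√489 − 1/√18776) = 10·9.7·(0.037924) = 3.6786 kWh/t
P_mill = W·ṁ = 3.6786·582.6 = 2143.1 kW

P = 2143.1 kW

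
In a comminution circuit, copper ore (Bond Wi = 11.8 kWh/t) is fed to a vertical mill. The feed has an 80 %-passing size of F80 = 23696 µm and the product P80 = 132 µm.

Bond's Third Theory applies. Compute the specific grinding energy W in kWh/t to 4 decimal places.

W_Bond = 10·Wi·(1/√P₈₀ − 1/√F₈₀)
1/√132 = 0.087039;  1/√23696 = 0.006496
W = 10·11.8·(0.087039 − 0.006496) = 9.5040 kWh/t

W = 9.5040 kWh/t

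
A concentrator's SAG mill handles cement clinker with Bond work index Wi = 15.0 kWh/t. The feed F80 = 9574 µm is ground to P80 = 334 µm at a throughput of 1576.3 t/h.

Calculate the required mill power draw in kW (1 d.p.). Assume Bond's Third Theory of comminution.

W_Bond = 10·Wi·(1/√P₈₀ − 1/√F₈₀)
W = 10·15.0·(1/√334 − 1/√9574) = 10·15.0·(0.044498) = 6.6746 kWh/t
Mill draw = 6.6746 × 1576.3 = 10521.2 kW

P = 10521.2 kW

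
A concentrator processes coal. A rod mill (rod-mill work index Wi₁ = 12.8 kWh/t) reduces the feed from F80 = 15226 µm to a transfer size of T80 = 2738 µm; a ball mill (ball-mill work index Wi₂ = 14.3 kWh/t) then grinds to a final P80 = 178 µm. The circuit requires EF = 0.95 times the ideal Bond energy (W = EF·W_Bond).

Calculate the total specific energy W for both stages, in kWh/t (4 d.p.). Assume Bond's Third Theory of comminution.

W = 8.9246 kWh/t

W = 10 Wi (1/√P80 − 1/√F80)  [Bond]
Stage 1 (15226→2738 µm, Wi₁=12.8): W₁ = 10·12.8·(0.019111 − 0.008104) = 1.4089 kWh/t
Stage 2 (2738→178 µm, Wi₂=14.3): W₂ = 10·14.3·(0.074953 − 0.019111) = 7.9854 kWh/t
W = W₁ + W₂ = 1.4089 + 7.9854 = 9.3943 kWh/t
Corrected W = EF·W_Bond = 0.95·9.3943 = 8.9246 kWh/t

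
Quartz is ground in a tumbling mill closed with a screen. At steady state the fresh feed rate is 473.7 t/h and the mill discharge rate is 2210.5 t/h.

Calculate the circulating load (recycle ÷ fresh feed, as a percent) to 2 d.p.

Steady state: M = F + R.
R = M − F = 2210.5 − 473.7 = 1736.8 t/h
CL = 100·R/F = 100·1736.8/473.7 = 366.65 %

CL = 366.65 %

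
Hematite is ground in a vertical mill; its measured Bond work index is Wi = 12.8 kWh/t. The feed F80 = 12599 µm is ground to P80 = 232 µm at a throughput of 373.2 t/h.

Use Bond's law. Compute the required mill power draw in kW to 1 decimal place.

P = 2710.6 kW

W = 10·Wi·(P80^(-½) − F80^(-½))
W = 10·12.8·(1/√232 − 1/√12599) = 10·12.8·(0.056744) = 7.2633 kWh/t
P_mill = W·ṁ = 7.2633·373.2 = 2710.6 kW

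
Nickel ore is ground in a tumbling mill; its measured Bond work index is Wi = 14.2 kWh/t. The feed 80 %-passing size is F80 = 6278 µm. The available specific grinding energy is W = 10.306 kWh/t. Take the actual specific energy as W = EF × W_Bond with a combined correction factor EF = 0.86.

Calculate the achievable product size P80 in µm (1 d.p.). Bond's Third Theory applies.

P80 = 106.3 µm

Bond: W = 10·Wi·(1/√P80 − 1/√F80)
W_Bond = W / EF = 10.306 / 0.86 = 11.9837 kWh/t
P80^(−½) = W_Bond/(10 Wi) + F80^(−½)
  = 11.9837/(10·14.2) + 1/√6278 = 0.084392 + 0.012621 = 0.097013
P80 = (1/0.097013)² = 10.3079² = 106.25 µm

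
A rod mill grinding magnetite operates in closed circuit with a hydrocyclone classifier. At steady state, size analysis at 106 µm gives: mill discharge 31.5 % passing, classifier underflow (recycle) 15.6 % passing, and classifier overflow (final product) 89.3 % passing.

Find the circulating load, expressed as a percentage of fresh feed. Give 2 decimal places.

CL = 363.52 %

Let r = R/F. Size balance at 106 µm:
Fd + Rd = Ru + Fo ⇒ R/F = (o−d)/(d−u)
r = (89.3 − 31.5)/(31.5 − 15.6) = 57.8/15.9 = 3.6352
CL = 100·r = 363.52 %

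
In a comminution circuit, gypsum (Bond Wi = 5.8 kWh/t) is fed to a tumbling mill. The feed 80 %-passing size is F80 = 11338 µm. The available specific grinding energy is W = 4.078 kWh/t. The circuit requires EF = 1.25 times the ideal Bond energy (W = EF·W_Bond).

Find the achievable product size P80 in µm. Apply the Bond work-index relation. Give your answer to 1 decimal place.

W = 10 Wi / √P80 − 10 Wi / √F80
W_Bond = W / EF = 4.078 / 1.25 = 3.2624 kWh/t
1/√P80 = 1/√F80 + W_Bond/(10·Wi)
  = 3.2624/(10·5.8) + 1/√11338 = 0.056248 + 0.009391 = 0.065640
P80 = (1/0.065640)² = 15.2347² = 232.10 µm

P80 = 232.1 µm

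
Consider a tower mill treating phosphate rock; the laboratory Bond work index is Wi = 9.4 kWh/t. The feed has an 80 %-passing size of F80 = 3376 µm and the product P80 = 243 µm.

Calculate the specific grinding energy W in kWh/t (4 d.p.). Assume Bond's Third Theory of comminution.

W = 4.4123 kWh/t

W = 10·Wi·(P80^(-½) − F80^(-½))
1/√243 = 0.064150;  1/√3376 = 0.017211
W = 10·9.4·(0.064150 − 0.017211) = 4.4123 kWh/t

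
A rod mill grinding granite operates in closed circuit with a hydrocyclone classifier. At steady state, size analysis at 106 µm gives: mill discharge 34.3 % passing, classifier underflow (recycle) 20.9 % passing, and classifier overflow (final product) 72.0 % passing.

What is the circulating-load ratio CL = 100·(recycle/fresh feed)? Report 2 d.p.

Classifier node, passing 106 µm:
Fd + Rd = Ru + Fo ⇒ R/F = (o−d)/(d−u)
r = (72.0 − 34.3)/(34.3 − 20.9) = 37.7/13.4 = 2.8134
CL = 100·r = 281.34 %

CL = 281.34 %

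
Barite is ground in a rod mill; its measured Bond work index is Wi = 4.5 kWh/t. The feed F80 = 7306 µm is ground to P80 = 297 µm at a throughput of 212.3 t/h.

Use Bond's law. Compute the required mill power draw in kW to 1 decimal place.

W = 10 Wi (P80^-0.5 − F80^-0.5)
W = 10·4.5·(1/√297 − 1/√7306) = 10·4.5·(0.046327) = 2.0847 kWh/t
P = W·T = 2.0847·212.3 = 442.6 kW

P = 442.6 kW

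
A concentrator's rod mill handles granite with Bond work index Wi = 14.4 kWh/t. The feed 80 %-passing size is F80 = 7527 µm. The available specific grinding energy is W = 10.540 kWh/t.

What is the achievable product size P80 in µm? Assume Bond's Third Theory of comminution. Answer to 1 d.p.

P80 = 139.3 µm

W = 10 Wi (P80^-0.5 − F80^-0.5)
⇒ 1/√P80 = W/(10·Wi) + 1/√F80
  = 10.5400/(10·14.4) + 1/√7527 = 0.073194 + 0.011526 = 0.084721
P80 = (1/0.084721)² = 11.8035² = 139.32 µm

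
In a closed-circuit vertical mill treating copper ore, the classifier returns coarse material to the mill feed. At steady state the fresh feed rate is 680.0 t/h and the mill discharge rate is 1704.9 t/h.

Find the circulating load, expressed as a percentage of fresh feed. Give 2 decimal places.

CL = 150.72 %

M = F + R at steady state, so:
R = M − F = 1704.9 − 680.0 = 1024.9 t/h
CL = 100·R/F = 100·1024.9/680.0 = 150.72 %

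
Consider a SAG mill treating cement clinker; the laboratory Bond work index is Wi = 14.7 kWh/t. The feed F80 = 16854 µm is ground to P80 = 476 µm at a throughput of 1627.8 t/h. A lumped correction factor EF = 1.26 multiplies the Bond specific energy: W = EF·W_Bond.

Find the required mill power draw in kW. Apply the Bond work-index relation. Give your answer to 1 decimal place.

W = 10·Wi·(P80^(-½) − F80^(-½))
W = 10·14.7·(1/√476 − 1/√16854) = 10·14.7·(0.038132) = 5.6054 kWh/t
Apply correction: 5.6054 × 1.26 = 7.0628 kWh/t
P = W·T = 7.0628·1627.8 = 11496.9 kW

P = 11496.9 kW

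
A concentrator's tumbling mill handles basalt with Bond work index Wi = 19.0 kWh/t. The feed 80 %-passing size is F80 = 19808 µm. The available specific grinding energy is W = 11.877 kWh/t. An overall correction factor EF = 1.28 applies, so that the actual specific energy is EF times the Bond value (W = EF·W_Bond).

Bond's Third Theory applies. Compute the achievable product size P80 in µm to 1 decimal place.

W = 10·Wi·[P80^(−½) − F80^(−½)]
W_Bond = W / EF = 11.877 / 1.28 = 9.2789 kWh/t
P80^(−½) = W_Bond/(10 Wi) + F80^(−½)
  = 9.2789/(10·19.0) + 1/√19808 = 0.048836 + 0.007105 = 0.055942
P80 = (1/0.055942)² = 17.8758² = 319.54 µm

P80 = 319.5 µm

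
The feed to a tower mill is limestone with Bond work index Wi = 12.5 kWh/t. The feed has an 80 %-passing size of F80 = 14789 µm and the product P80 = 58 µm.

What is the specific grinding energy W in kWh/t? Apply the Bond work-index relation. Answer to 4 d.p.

W = 10 Wi (1/√P80 − 1/√F80)  [Bond]
1/√58 = 0.131306;  1/√14789 = 0.008223
W = 10·12.5·(0.131306 − 0.008223) = 15.3854 kWh/t

W = 15.3854 kWh/t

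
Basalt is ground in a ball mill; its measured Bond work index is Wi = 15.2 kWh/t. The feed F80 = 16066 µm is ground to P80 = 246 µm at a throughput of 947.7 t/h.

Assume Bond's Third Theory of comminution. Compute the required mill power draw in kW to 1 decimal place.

W = 10·Wi·(P80^(-½) − F80^(-½))
W = 10·15.2·(1/√246 − 1/√16066) = 10·15.2·(0.055868) = 8.4920 kWh/t
P = W·T = 8.4920·947.7 = 8047.8 kW

P = 8047.8 kW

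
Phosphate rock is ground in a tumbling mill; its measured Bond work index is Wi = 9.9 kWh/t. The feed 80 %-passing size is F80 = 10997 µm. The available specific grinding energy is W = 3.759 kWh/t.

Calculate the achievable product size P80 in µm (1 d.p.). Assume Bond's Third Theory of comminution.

P80 = 443.1 µm

W_Bond = 10·Wi·(1/√P₈₀ − 1/√F₈₀)
P80^-0.5 = F80^-0.5 + W/(10 Wi)
  = 3.7590/(10·9.9) + 1/√10997 = 0.037970 + 0.009536 = 0.047506
P80 = (1/0.047506)² = 21.0501² = 443.11 µm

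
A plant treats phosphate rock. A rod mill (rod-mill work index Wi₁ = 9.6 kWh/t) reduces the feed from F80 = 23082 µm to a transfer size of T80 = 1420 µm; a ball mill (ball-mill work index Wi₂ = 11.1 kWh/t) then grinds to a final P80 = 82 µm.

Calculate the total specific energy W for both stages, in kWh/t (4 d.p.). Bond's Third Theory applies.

W = 11.2280 kWh/t

W = 10 Wi / √P80 − 10 Wi / √F80
Stage 1 (23082→1420 µm, Wi₁=9.6): W₁ = 10·9.6·(0.026537 − 0.006582) = 1.9157 kWh/t
Stage 2 (1420→82 µm, Wi₂=11.1): W₂ = 10·11.1·(0.110432 − 0.026537) = 9.3123 kWh/t
W = W₁ + W₂ = 1.9157 + 9.3123 = 11.2280 kWh/t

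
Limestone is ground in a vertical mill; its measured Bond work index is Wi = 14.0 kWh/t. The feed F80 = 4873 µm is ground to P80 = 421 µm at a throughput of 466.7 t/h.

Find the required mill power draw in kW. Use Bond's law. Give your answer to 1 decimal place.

P = 2248.4 kW

W = 10 Wi / √P80 − 10 Wi / √F80
W = 10·14.0·(1/√421 − 1/√4873) = 10·14.0·(0.034412) = 4.8176 kWh/t
Mill draw = 4.8176 × 466.7 = 2248.4 kW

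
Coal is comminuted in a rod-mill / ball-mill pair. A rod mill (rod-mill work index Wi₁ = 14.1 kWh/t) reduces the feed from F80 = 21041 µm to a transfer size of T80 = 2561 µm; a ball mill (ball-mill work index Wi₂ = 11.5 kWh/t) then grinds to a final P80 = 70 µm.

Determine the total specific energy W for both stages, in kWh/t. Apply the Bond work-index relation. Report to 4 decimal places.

W = 13.2869 kWh/t

W = 10·Wi·[P80^(−½) − F80^(−½)]
Stage 1 (21041→2561 µm, Wi₁=14.1): W₁ = 10·14.1·(0.019760 − 0.006894) = 1.8142 kWh/t
Stage 2 (2561→70 µm, Wi₂=11.5): W₂ = 10·11.5·(0.119523 − 0.019760) = 11.4727 kWh/t
W = W₁ + W₂ = 1.8142 + 11.4727 = 13.2869 kWh/t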